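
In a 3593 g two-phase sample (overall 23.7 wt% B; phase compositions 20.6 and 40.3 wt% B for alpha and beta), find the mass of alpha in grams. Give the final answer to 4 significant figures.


f_alpha = (C_beta - C0) / (C_beta - C_alpha)
f_alpha = (40.3 - 23.7) / (40.3 - 20.6) = 0.84264
m_alpha = f_alpha * m_total = 0.84264 * 3593 = 3028 g


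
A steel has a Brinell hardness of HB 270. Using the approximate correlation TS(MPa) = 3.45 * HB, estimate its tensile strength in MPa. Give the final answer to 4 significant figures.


TS (MPa) = 3.45 * HB
TS = 3.45 * 270
TS = 931.5 MPa


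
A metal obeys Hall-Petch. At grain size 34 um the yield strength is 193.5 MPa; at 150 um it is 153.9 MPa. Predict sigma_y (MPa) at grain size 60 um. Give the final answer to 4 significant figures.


sigma_y = sigma0 + k / sqrt(d)
1/sqrt(d1) = 1/sqrt(3.4e-05) = 171.499;  1/sqrt(d2) = 81.6497
k = (sigma1 - sigma2) / (1/sqrt(d1) - 1/sqrt(d2)) = (193.5 - 153.9) / (171.499 - 81.6497) = 0.44074 MPa*m^0.5
sigma0 = sigma1 - k/sqrt(d1) = 193.5 - 0.44074*171.499 = 117.914 MPa
sigma_y(d3) = 117.914 + 0.44074 / sqrt(6e-05) = 174.8 MPa


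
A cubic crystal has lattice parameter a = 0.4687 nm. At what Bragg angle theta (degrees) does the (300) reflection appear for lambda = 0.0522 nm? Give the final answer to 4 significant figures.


d = a / sqrt(h^2+k^2+l^2)
d = 0.4687 / sqrt(9) = 0.156233 nm
lambda = 2*d*sin(theta)  =>  sin(theta) = lambda / (2*d)
sin(theta) = 0.0522 / (2 * 0.156233) = 0.167058
theta = 9.617 deg


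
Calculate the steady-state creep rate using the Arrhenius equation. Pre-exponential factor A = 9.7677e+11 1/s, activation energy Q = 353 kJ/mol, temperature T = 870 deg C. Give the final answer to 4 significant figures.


rate = A * exp(-Q / (R*T))
T = 870 + 273.15 = 1143.15 K
rate = 9.7677e+11 * exp(-353e3 / (8.314 * 1143.15))
rate = 7.234e-05 1/s


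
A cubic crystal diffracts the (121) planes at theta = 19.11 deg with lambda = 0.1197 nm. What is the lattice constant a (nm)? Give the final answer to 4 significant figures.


d = lambda / (2*sin(theta))
d = 0.1197 / (2*sin(19.11 deg))
d = 0.182814 nm
a = d * sqrt(h^2+k^2+l^2) = 0.182814 * sqrt(6)
a = 0.4478 nm


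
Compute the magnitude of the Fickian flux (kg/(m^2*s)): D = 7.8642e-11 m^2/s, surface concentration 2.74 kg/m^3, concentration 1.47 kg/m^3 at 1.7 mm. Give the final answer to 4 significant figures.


J = -D * (dC/dx) = D * (C1 - C2) / dx
J = 7.8642e-11 * (2.74 - 1.47) / 1.7e-03
J = 5.875e-08 kg/(m^2*s)


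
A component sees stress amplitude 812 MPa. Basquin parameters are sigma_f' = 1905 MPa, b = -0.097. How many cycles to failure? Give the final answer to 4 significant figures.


sigma_a = sigma_f' * (2*Nf)^b
2*Nf = (sigma_a / sigma_f')^(1/b)
2*Nf = (812 / 1905)^(1/-0.097)
2*Nf = 6575.48
Nf = 3288 cycles


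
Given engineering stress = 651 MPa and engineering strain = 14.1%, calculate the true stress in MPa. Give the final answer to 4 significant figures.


sigma_true = sigma_eng * (1 + epsilon_eng)
sigma_true = 651 * (1 + 0.141)
sigma_true = 742.8 MPa


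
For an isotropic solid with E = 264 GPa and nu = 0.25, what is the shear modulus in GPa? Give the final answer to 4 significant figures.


G = E / (2*(1+nu))
G = 264 / (2*(1+0.25))
G = 105.6 GPa


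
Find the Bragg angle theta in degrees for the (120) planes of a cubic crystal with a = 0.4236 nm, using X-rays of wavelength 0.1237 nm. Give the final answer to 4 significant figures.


d = a / sqrt(h^2+k^2+l^2)
d = 0.4236 / sqrt(5) = 0.18944 nm
lambda = 2*d*sin(theta)  =>  sin(theta) = lambda / (2*d)
sin(theta) = 0.1237 / (2 * 0.18944) = 0.326489
theta = 19.06 deg


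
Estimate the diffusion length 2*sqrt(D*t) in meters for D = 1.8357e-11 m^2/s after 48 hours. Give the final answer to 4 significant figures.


t = 48 hr = 172800 s
Diffusion length = 2*sqrt(D*t)
= 2*sqrt(1.8357e-11 * 172800)
= 3.562e-03 m


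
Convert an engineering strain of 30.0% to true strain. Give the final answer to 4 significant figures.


epsilon_true = ln(1 + epsilon_eng)
epsilon_true = ln(1 + 0.3)
epsilon_true = 0.2624


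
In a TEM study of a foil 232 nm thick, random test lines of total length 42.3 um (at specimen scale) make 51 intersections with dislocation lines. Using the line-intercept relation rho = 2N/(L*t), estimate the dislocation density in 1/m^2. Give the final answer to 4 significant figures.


rho = 2N / (L * t)
L = 42.3 um = 4.23e-05 m, t = 232 nm = 2.32e-07 m
rho = 2 * 51 / (4.23e-05 * 2.32e-07)
rho = 1.039e+13 1/m^2


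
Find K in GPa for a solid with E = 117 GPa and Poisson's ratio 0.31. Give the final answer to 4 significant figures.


K = E / (3*(1-2*nu))
K = 117 / (3*(1-2*0.31))
K = 102.6 GPa


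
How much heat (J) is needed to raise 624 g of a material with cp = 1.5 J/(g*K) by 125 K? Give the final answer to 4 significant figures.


Q = m * cp * dT
Q = 624 * 1.5 * 125
Q = 117000 J


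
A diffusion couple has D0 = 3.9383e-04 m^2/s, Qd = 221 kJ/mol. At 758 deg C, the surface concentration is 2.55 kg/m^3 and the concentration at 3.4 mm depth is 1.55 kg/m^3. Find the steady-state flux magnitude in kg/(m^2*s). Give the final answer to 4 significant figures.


Step 1: D = D0 * exp(-Qd/(R*T))
T = 758 + 273.15 = 1031.15 K
D = 3.9383e-04 * exp(-221e3 / (8.314 * 1031.15)) = 2.5106e-15 m^2/s
Step 2: J = D * (C1 - C2) / dx
J = 2.5106e-15 * (2.55 - 1.55) / 3.4e-03
J = 7.384e-13 kg/(m^2*s)


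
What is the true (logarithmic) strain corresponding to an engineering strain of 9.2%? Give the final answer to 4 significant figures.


epsilon_true = ln(1 + epsilon_eng)
epsilon_true = ln(1 + 0.092)
epsilon_true = 0.08801


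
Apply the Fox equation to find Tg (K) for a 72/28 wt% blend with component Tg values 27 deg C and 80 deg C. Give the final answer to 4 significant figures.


1/Tg = w1/Tg1 + w2/Tg2 (in Kelvin)
Tg1 = 300.15 K, Tg2 = 353.15 K
1/Tg = 0.72/300.15 + 0.28/353.15
Tg = 313.3 K


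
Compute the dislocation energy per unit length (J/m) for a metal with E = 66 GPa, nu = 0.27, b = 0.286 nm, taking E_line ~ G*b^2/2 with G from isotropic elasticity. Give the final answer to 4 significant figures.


Step 1: G = E / (2*(1+nu))
G = 66 / (2*(1+0.27)) = 25.9843 GPa = 2.59843e+10 Pa
Step 2: E_line = G*b^2/2
b = 0.286 nm = 2.86e-10 m
E_line = 0.5 * 2.59843e+10 * (2.86e-10)^2 = 1.063e-09 J/m


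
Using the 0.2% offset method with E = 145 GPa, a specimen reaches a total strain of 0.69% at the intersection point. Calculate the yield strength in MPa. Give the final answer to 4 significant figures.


Offset strain = 0.002
Elastic strain at yield = total_strain - offset = 6.9e-03 - 0.002 = 4.9e-03
sigma_y = E * elastic_strain = 145000 * 4.9e-03
sigma_y = 710.5 MPa


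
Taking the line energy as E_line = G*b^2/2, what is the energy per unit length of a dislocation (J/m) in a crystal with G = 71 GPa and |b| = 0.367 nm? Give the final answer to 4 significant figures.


E = G*b^2/2
b = 0.367 nm = 3.67e-10 m
G = 71 GPa = 7.1e+10 Pa
E = 0.5 * 7.1e+10 * (3.67e-10)^2
E = 4.781e-09 J/m


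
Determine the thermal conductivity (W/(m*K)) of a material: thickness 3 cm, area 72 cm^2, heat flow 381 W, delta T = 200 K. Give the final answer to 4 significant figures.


k = Q*L / (A*dT)
L = 0.03 m, A = 7.2e-03 m^2
k = 381 * 0.03 / (7.2e-03 * 200)
k = 7.938 W/(m*K)


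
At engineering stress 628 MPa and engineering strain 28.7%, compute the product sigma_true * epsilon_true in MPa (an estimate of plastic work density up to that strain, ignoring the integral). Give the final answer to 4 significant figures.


sigma_true = sigma_eng * (1 + epsilon_eng)
sigma_true = 628 * (1 + 0.287) = 808.236 MPa
epsilon_true = ln(1 + epsilon_eng)
epsilon_true = ln(1 + 0.287) = 0.252314
sigma_true * epsilon_true = 808.236 * 0.252314 = 203.9 MPa


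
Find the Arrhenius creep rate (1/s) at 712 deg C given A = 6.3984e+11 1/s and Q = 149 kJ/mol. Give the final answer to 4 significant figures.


rate = A * exp(-Q / (R*T))
T = 712 + 273.15 = 985.15 K
rate = 6.3984e+11 * exp(-149e3 / (8.314 * 985.15))
rate = 8045 1/s


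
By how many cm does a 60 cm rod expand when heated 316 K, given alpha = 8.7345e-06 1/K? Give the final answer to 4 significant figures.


dL = L0 * alpha * dT
dL = 60 * 8.7345e-06 * 316
dL = 0.1656 cm


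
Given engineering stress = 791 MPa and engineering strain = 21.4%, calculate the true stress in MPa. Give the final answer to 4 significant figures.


sigma_true = sigma_eng * (1 + epsilon_eng)
sigma_true = 791 * (1 + 0.214)
sigma_true = 960.3 MPa


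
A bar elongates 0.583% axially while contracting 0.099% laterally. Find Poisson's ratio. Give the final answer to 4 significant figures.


nu = -epsilon_lat / epsilon_axial
Lateral strain is contraction (negative), so using magnitudes:
nu = 0.099 / 0.583
nu = 0.1698


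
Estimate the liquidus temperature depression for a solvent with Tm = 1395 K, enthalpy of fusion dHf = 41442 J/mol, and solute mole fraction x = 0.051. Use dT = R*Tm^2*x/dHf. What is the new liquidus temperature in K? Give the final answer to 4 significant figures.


dT = R*Tm^2*x / dHf
dT = 8.314 * 1395^2 * 0.051 / 41442
dT = 19.9108 K
T_new = 1395 - 19.9108 = 1375 K


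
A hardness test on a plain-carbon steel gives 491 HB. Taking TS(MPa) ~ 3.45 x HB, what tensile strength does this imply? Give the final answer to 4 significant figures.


TS (MPa) = 3.45 * HB
TS = 3.45 * 491
TS = 1694 MPa


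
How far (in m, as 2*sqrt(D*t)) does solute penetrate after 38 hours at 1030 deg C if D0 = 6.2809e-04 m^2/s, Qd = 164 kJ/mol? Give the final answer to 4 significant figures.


Step 1: D = D0 * exp(-Qd/(R*T))
T = 1303.15 K
D = 6.2809e-04 * exp(-164e3 / (8.314 * 1303.15)) = 1.67538e-10 m^2/s
Step 2: L = 2*sqrt(D*t)
t = 38 h = 136800 s
L = 2*sqrt(1.67538e-10 * 136800) = 9.575e-03 m


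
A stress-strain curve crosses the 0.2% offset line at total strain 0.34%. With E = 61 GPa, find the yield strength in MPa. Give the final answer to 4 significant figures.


Offset strain = 0.002
Elastic strain at yield = total_strain - offset = 3.4e-03 - 0.002 = 1.4e-03
sigma_y = E * elastic_strain = 61000 * 1.4e-03
sigma_y = 85.4 MPa


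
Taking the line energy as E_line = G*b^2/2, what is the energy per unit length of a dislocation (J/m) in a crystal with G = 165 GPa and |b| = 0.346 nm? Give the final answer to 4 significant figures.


E = G*b^2/2
b = 0.346 nm = 3.46e-10 m
G = 165 GPa = 1.65e+11 Pa
E = 0.5 * 1.65e+11 * (3.46e-10)^2
E = 9.877e-09 J/m


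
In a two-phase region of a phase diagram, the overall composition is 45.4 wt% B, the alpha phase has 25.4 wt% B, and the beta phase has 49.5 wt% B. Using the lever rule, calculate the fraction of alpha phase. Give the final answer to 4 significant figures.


f_alpha = (C_beta - C0) / (C_beta - C_alpha)
f_alpha = (49.5 - 45.4) / (49.5 - 25.4)
f_alpha = 0.1701


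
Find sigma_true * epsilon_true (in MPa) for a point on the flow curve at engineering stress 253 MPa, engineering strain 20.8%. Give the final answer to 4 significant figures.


sigma_true = sigma_eng * (1 + epsilon_eng)
sigma_true = 253 * (1 + 0.208) = 305.624 MPa
epsilon_true = ln(1 + epsilon_eng)
epsilon_true = ln(1 + 0.208) = 0.188966
sigma_true * epsilon_true = 305.624 * 0.188966 = 57.75 MPa


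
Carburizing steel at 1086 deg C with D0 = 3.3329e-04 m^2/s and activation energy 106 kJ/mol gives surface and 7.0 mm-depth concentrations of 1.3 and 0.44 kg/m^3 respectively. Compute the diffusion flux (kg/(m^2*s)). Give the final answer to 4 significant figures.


Step 1: D = D0 * exp(-Qd/(R*T))
T = 1086 + 273.15 = 1359.15 K
D = 3.3329e-04 * exp(-106e3 / (8.314 * 1359.15)) = 2.81125e-08 m^2/s
Step 2: J = D * (C1 - C2) / dx
J = 2.81125e-08 * (1.3 - 0.44) / 7e-03
J = 3.454e-06 kg/(m^2*s)


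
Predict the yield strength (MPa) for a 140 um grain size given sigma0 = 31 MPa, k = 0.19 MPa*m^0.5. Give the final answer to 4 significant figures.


sigma_y = sigma0 + k / sqrt(d)
d = 140 um = 1.4e-04 m
sigma_y = 31 + 0.19 / sqrt(1.4e-04)
sigma_y = 47.06 MPa


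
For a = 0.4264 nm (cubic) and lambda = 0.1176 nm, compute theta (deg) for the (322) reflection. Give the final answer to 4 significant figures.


d = a / sqrt(h^2+k^2+l^2)
d = 0.4264 / sqrt(17) = 0.103417 nm
lambda = 2*d*sin(theta)  =>  sin(theta) = lambda / (2*d)
sin(theta) = 0.1176 / (2 * 0.103417) = 0.568571
theta = 34.65 deg


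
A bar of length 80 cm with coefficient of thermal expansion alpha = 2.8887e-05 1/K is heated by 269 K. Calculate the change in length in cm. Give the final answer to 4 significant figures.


dL = L0 * alpha * dT
dL = 80 * 2.8887e-05 * 269
dL = 0.6216 cm


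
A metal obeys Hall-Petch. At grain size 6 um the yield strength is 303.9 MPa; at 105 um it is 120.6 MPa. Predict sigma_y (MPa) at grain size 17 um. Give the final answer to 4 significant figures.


sigma_y = sigma0 + k / sqrt(d)
1/sqrt(d1) = 1/sqrt(6e-06) = 408.248;  1/sqrt(d2) = 97.59
k = (sigma1 - sigma2) / (1/sqrt(d1) - 1/sqrt(d2)) = (303.9 - 120.6) / (408.248 - 97.59) = 0.590037 MPa*m^0.5
sigma0 = sigma1 - k/sqrt(d1) = 303.9 - 0.590037*408.248 = 63.0182 MPa
sigma_y(d3) = 63.0182 + 0.590037 / sqrt(1.7e-05) = 206.1 MPa


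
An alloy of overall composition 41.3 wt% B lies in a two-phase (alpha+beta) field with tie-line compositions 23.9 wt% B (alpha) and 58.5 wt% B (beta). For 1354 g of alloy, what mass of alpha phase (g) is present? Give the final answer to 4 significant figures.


f_alpha = (C_beta - C0) / (C_beta - C_alpha)
f_alpha = (58.5 - 41.3) / (58.5 - 23.9) = 0.49711
m_alpha = f_alpha * m_total = 0.49711 * 1354 = 673.1 g


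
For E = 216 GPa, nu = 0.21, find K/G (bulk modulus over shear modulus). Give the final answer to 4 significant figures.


G = E / (2*(1+nu))
G = 216 / (2*(1+0.21)) = 89.2562 GPa
K = E / (3*(1-2*nu))
K = 216 / (3*(1-2*0.21)) = 124.138 GPa
K/G = 124.138 / 89.2562 = 1.391


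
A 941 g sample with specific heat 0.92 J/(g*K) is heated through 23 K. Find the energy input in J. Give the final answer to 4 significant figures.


Q = m * cp * dT
Q = 941 * 0.92 * 23
Q = 19910 J


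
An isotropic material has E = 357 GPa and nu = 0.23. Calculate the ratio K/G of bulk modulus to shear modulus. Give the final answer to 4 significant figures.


G = E / (2*(1+nu))
G = 357 / (2*(1+0.23)) = 145.122 GPa
K = E / (3*(1-2*nu))
K = 357 / (3*(1-2*0.23)) = 220.37 GPa
K/G = 220.37 / 145.122 = 1.519


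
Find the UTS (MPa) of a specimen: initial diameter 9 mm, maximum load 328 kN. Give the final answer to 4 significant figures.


A0 = pi*(d/2)^2 = pi*(9/2)^2 = 63.6173 mm^2
UTS = F_max / A0 = 328*1000 / 63.6173
UTS = 5156 MPa


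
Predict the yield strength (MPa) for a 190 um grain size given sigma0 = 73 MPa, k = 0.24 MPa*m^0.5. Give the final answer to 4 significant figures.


sigma_y = sigma0 + k / sqrt(d)
d = 190 um = 1.9e-04 m
sigma_y = 73 + 0.24 / sqrt(1.9e-04)
sigma_y = 90.41 MPa


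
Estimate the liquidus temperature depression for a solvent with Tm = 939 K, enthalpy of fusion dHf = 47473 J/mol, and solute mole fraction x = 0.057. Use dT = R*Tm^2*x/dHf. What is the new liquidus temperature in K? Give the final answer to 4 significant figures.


dT = R*Tm^2*x / dHf
dT = 8.314 * 939^2 * 0.057 / 47473
dT = 8.80176 K
T_new = 939 - 8.80176 = 930.2 K


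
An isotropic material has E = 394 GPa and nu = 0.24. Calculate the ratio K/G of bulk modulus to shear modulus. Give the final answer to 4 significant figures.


G = E / (2*(1+nu))
G = 394 / (2*(1+0.24)) = 158.871 GPa
K = E / (3*(1-2*nu))
K = 394 / (3*(1-2*0.24)) = 252.564 GPa
K/G = 252.564 / 158.871 = 1.59


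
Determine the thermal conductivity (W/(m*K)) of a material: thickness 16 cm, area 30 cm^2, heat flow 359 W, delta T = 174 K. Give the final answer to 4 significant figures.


k = Q*L / (A*dT)
L = 0.16 m, A = 3e-03 m^2
k = 359 * 0.16 / (3e-03 * 174)
k = 110 W/(m*K)


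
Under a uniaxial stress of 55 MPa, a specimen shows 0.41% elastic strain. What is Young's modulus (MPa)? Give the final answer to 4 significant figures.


E = sigma / epsilon
epsilon = 0.41% = 4.1e-03
E = 55 / 4.1e-03
E = 13410 MPa


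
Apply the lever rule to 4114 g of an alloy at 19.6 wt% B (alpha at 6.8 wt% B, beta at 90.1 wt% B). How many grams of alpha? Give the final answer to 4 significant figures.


f_alpha = (C_beta - C0) / (C_beta - C_alpha)
f_alpha = (90.1 - 19.6) / (90.1 - 6.8) = 0.846339
m_alpha = f_alpha * m_total = 0.846339 * 4114 = 3482 g


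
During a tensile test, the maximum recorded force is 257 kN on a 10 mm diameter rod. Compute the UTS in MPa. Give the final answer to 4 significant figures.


A0 = pi*(d/2)^2 = pi*(10/2)^2 = 78.5398 mm^2
UTS = F_max / A0 = 257*1000 / 78.5398
UTS = 3272 MPa


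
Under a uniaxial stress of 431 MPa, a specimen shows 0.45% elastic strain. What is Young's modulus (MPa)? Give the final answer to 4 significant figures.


E = sigma / epsilon
epsilon = 0.45% = 4.5e-03
E = 431 / 4.5e-03
E = 95780 MPa


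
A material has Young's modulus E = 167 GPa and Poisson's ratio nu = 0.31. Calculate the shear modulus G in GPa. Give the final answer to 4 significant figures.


G = E / (2*(1+nu))
G = 167 / (2*(1+0.31))
G = 63.74 GPa


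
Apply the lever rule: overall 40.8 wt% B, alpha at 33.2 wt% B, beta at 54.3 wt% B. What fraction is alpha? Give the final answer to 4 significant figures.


f_alpha = (C_beta - C0) / (C_beta - C_alpha)
f_alpha = (54.3 - 40.8) / (54.3 - 33.2)
f_alpha = 0.6398


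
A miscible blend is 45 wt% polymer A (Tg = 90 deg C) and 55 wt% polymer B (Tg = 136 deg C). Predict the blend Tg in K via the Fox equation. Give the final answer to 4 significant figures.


1/Tg = w1/Tg1 + w2/Tg2 (in Kelvin)
Tg1 = 363.15 K, Tg2 = 409.15 K
1/Tg = 0.45/363.15 + 0.55/409.15
Tg = 387.1 K


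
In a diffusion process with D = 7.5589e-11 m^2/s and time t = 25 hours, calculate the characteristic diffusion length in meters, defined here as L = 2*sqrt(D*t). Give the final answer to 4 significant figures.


t = 25 hr = 90000 s
Diffusion length = 2*sqrt(D*t)
= 2*sqrt(7.5589e-11 * 90000)
= 5.217e-03 m


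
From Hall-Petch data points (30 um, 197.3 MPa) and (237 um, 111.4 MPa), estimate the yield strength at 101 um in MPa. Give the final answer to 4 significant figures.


sigma_y = sigma0 + k / sqrt(d)
1/sqrt(d1) = 1/sqrt(3e-05) = 182.574;  1/sqrt(d2) = 64.957
k = (sigma1 - sigma2) / (1/sqrt(d1) - 1/sqrt(d2)) = (197.3 - 111.4) / (182.574 - 64.957) = 0.730335 MPa*m^0.5
sigma0 = sigma1 - k/sqrt(d1) = 197.3 - 0.730335*182.574 = 63.9596 MPa
sigma_y(d3) = 63.9596 + 0.730335 / sqrt(1.01e-04) = 136.6 MPa


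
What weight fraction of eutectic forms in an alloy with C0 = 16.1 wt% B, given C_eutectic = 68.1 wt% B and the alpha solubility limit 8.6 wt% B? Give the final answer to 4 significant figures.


f_primary = (C_e - C0) / (C_e - C_alpha_max)
f_primary = (68.1 - 16.1) / (68.1 - 8.6)
f_primary = 0.87395
f_eutectic = 1 - 0.87395 = 0.1261


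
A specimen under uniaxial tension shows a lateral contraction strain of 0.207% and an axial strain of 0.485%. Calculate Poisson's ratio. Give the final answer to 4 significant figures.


nu = -epsilon_lat / epsilon_axial
Lateral strain is contraction (negative), so using magnitudes:
nu = 0.207 / 0.485
nu = 0.4268


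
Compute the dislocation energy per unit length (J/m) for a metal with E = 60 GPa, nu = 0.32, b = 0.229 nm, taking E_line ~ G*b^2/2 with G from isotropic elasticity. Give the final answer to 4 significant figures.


Step 1: G = E / (2*(1+nu))
G = 60 / (2*(1+0.32)) = 22.7273 GPa = 2.27273e+10 Pa
Step 2: E_line = G*b^2/2
b = 0.229 nm = 2.29e-10 m
E_line = 0.5 * 2.27273e+10 * (2.29e-10)^2 = 5.959e-10 J/m


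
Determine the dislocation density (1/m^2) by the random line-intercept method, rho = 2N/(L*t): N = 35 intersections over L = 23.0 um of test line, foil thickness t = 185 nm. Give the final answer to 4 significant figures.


rho = 2N / (L * t)
L = 23.0 um = 2.3e-05 m, t = 185 nm = 1.85e-07 m
rho = 2 * 35 / (2.3e-05 * 1.85e-07)
rho = 1.645e+13 1/m^2


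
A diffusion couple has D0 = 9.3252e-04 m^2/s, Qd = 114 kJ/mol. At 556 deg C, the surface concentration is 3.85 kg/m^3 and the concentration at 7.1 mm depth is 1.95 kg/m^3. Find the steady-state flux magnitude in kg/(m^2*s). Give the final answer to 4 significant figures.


Step 1: D = D0 * exp(-Qd/(R*T))
T = 556 + 273.15 = 829.15 K
D = 9.3252e-04 * exp(-114e3 / (8.314 * 829.15)) = 6.13264e-11 m^2/s
Step 2: J = D * (C1 - C2) / dx
J = 6.13264e-11 * (3.85 - 1.95) / 7.1e-03
J = 1.641e-08 kg/(m^2*s)


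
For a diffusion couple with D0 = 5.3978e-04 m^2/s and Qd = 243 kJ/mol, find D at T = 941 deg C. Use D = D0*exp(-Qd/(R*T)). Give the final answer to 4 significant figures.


D = D0 * exp(-Qd / (R*T))
T = 1214.15 K
D = 5.3978e-04 * exp(-243e3 / (8.314 * 1214.15))
D = 1.895e-14 m^2/s


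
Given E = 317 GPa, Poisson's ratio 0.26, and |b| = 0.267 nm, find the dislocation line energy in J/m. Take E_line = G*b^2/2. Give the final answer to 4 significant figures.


Step 1: G = E / (2*(1+nu))
G = 317 / (2*(1+0.26)) = 125.794 GPa = 1.25794e+11 Pa
Step 2: E_line = G*b^2/2
b = 0.267 nm = 2.67e-10 m
E_line = 0.5 * 1.25794e+11 * (2.67e-10)^2 = 4.484e-09 J/m


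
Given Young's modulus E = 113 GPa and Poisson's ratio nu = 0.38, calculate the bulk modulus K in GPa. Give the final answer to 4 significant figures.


K = E / (3*(1-2*nu))
K = 113 / (3*(1-2*0.38))
K = 156.9 GPa


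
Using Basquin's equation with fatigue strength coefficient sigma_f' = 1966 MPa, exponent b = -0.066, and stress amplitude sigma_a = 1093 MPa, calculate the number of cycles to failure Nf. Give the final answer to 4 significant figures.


sigma_a = sigma_f' * (2*Nf)^b
2*Nf = (sigma_a / sigma_f')^(1/b)
2*Nf = (1093 / 1966)^(1/-0.066)
2*Nf = 7295.94
Nf = 3648 cycles


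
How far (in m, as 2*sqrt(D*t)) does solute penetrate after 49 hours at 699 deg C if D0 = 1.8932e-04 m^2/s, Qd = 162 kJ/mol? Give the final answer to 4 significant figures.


Step 1: D = D0 * exp(-Qd/(R*T))
T = 972.15 K
D = 1.8932e-04 * exp(-162e3 / (8.314 * 972.15)) = 3.73639e-13 m^2/s
Step 2: L = 2*sqrt(D*t)
t = 49 h = 176400 s
L = 2*sqrt(3.73639e-13 * 176400) = 5.135e-04 m


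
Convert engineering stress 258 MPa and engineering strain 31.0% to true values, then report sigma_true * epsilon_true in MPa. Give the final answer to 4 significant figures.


sigma_true = sigma_eng * (1 + epsilon_eng)
sigma_true = 258 * (1 + 0.31) = 337.98 MPa
epsilon_true = ln(1 + epsilon_eng)
epsilon_true = ln(1 + 0.31) = 0.270027
sigma_true * epsilon_true = 337.98 * 0.270027 = 91.26 MPa


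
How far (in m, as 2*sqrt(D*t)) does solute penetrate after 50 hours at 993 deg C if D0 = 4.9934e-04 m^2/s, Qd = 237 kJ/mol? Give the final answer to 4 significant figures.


Step 1: D = D0 * exp(-Qd/(R*T))
T = 1266.15 K
D = 4.9934e-04 * exp(-237e3 / (8.314 * 1266.15)) = 8.33065e-14 m^2/s
Step 2: L = 2*sqrt(D*t)
t = 50 h = 180000 s
L = 2*sqrt(8.33065e-14 * 180000) = 2.449e-04 m


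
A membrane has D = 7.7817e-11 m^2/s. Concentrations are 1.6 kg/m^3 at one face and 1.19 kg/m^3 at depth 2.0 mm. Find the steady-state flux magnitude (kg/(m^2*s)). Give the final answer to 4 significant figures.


J = -D * (dC/dx) = D * (C1 - C2) / dx
J = 7.7817e-11 * (1.6 - 1.19) / 2e-03
J = 1.595e-08 kg/(m^2*s)


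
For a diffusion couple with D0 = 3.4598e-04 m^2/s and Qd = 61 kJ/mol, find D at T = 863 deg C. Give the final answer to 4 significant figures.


D = D0 * exp(-Qd / (R*T))
T = 1136.15 K
D = 3.4598e-04 * exp(-61e3 / (8.314 * 1136.15))
D = 5.426e-07 m^2/s


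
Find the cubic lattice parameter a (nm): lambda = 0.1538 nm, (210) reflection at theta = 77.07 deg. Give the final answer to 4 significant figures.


d = lambda / (2*sin(theta))
d = 0.1538 / (2*sin(77.07 deg))
d = 0.0789006 nm
a = d * sqrt(h^2+k^2+l^2) = 0.0789006 * sqrt(5)
a = 0.1764 nm


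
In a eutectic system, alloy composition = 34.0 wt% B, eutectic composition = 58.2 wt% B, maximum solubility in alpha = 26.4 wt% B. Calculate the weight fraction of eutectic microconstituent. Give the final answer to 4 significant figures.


f_primary = (C_e - C0) / (C_e - C_alpha_max)
f_primary = (58.2 - 34.0) / (58.2 - 26.4)
f_primary = 0.761006
f_eutectic = 1 - 0.761006 = 0.239


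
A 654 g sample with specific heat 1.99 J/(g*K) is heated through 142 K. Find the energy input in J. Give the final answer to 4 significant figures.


Q = m * cp * dT
Q = 654 * 1.99 * 142
Q = 184800 J


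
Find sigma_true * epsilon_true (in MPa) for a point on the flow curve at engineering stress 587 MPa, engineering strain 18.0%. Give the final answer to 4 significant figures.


sigma_true = sigma_eng * (1 + epsilon_eng)
sigma_true = 587 * (1 + 0.18) = 692.66 MPa
epsilon_true = ln(1 + epsilon_eng)
epsilon_true = ln(1 + 0.18) = 0.165514
sigma_true * epsilon_true = 692.66 * 0.165514 = 114.6 MPa


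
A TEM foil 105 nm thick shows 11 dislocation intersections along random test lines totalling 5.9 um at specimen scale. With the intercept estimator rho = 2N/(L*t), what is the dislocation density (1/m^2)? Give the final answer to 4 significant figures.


rho = 2N / (L * t)
L = 5.9 um = 5.9e-06 m, t = 105 nm = 1.05e-07 m
rho = 2 * 11 / (5.9e-06 * 1.05e-07)
rho = 3.551e+13 1/m^2


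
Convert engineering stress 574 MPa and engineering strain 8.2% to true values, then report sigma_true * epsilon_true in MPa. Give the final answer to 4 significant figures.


sigma_true = sigma_eng * (1 + epsilon_eng)
sigma_true = 574 * (1 + 0.082) = 621.068 MPa
epsilon_true = ln(1 + epsilon_eng)
epsilon_true = ln(1 + 0.082) = 0.0788112
sigma_true * epsilon_true = 621.068 * 0.0788112 = 48.95 MPa


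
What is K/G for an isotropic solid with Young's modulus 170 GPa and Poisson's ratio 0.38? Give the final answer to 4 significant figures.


G = E / (2*(1+nu))
G = 170 / (2*(1+0.38)) = 61.5942 GPa
K = E / (3*(1-2*nu))
K = 170 / (3*(1-2*0.38)) = 236.111 GPa
K/G = 236.111 / 61.5942 = 3.833


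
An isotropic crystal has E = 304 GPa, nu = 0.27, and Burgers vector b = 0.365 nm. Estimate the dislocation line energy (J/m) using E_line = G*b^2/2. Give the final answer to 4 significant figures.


Step 1: G = E / (2*(1+nu))
G = 304 / (2*(1+0.27)) = 119.685 GPa = 1.19685e+11 Pa
Step 2: E_line = G*b^2/2
b = 0.365 nm = 3.65e-10 m
E_line = 0.5 * 1.19685e+11 * (3.65e-10)^2 = 7.973e-09 J/m


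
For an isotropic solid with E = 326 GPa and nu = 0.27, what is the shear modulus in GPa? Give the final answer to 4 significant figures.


G = E / (2*(1+nu))
G = 326 / (2*(1+0.27))
G = 128.3 GPa


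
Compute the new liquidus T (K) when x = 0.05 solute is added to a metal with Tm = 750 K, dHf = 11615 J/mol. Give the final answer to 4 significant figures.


dT = R*Tm^2*x / dHf
dT = 8.314 * 750^2 * 0.05 / 11615
dT = 20.1318 K
T_new = 750 - 20.1318 = 729.9 K


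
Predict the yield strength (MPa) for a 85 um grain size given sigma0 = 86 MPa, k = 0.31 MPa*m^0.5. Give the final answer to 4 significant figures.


sigma_y = sigma0 + k / sqrt(d)
d = 85 um = 8.5e-05 m
sigma_y = 86 + 0.31 / sqrt(8.5e-05)
sigma_y = 119.6 MPa


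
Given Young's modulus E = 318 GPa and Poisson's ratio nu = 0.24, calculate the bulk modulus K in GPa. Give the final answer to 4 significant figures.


K = E / (3*(1-2*nu))
K = 318 / (3*(1-2*0.24))
K = 203.8 GPa


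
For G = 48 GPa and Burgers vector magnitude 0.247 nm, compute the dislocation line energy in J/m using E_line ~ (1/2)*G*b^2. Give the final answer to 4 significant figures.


E = G*b^2/2
b = 0.247 nm = 2.47e-10 m
G = 48 GPa = 4.8e+10 Pa
E = 0.5 * 4.8e+10 * (2.47e-10)^2
E = 1.464e-09 J/m


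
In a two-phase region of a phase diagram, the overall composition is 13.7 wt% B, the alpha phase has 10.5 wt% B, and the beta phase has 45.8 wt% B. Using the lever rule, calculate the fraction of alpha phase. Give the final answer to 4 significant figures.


f_alpha = (C_beta - C0) / (C_beta - C_alpha)
f_alpha = (45.8 - 13.7) / (45.8 - 10.5)
f_alpha = 0.9093


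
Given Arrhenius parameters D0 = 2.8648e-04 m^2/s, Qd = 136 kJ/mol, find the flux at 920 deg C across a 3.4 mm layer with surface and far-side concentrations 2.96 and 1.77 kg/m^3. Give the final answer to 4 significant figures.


Step 1: D = D0 * exp(-Qd/(R*T))
T = 920 + 273.15 = 1193.15 K
D = 2.8648e-04 * exp(-136e3 / (8.314 * 1193.15)) = 3.18395e-10 m^2/s
Step 2: J = D * (C1 - C2) / dx
J = 3.18395e-10 * (2.96 - 1.77) / 3.4e-03
J = 1.114e-07 kg/(m^2*s)


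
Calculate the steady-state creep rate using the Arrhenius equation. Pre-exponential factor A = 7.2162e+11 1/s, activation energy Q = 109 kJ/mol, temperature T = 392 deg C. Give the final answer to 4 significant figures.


rate = A * exp(-Q / (R*T))
T = 392 + 273.15 = 665.15 K
rate = 7.2162e+11 * exp(-109e3 / (8.314 * 665.15))
rate = 1987 1/s


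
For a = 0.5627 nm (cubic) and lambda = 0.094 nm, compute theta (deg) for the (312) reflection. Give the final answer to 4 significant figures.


d = a / sqrt(h^2+k^2+l^2)
d = 0.5627 / sqrt(14) = 0.150388 nm
lambda = 2*d*sin(theta)  =>  sin(theta) = lambda / (2*d)
sin(theta) = 0.094 / (2 * 0.150388) = 0.312525
theta = 18.21 deg


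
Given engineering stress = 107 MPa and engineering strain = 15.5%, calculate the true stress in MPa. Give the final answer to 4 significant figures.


sigma_true = sigma_eng * (1 + epsilon_eng)
sigma_true = 107 * (1 + 0.155)
sigma_true = 123.6 MPa


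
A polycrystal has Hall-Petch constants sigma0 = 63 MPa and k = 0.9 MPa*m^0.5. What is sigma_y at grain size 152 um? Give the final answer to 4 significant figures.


sigma_y = sigma0 + k / sqrt(d)
d = 152 um = 1.52e-04 m
sigma_y = 63 + 0.9 / sqrt(1.52e-04)
sigma_y = 136 MPa


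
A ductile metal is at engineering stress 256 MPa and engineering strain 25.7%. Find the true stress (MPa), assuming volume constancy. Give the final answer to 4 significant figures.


sigma_true = sigma_eng * (1 + epsilon_eng)
sigma_true = 256 * (1 + 0.257)
sigma_true = 321.8 MPa


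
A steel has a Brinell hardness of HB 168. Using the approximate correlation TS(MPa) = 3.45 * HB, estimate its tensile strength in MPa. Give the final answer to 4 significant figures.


TS (MPa) = 3.45 * HB
TS = 3.45 * 168
TS = 579.6 MPa


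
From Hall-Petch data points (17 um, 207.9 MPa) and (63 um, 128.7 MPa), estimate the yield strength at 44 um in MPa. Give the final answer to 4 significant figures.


sigma_y = sigma0 + k / sqrt(d)
1/sqrt(d1) = 1/sqrt(1.7e-05) = 242.536;  1/sqrt(d2) = 125.988
k = (sigma1 - sigma2) / (1/sqrt(d1) - 1/sqrt(d2)) = (207.9 - 128.7) / (242.536 - 125.988) = 0.679551 MPa*m^0.5
sigma0 = sigma1 - k/sqrt(d1) = 207.9 - 0.679551*242.536 = 43.0846 MPa
sigma_y(d3) = 43.0846 + 0.679551 / sqrt(4.4e-05) = 145.5 MPa


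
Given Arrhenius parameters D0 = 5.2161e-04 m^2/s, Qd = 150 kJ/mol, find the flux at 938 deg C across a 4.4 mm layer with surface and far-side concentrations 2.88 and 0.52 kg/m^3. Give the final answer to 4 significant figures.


Step 1: D = D0 * exp(-Qd/(R*T))
T = 938 + 273.15 = 1211.15 K
D = 5.2161e-04 * exp(-150e3 / (8.314 * 1211.15)) = 1.76967e-10 m^2/s
Step 2: J = D * (C1 - C2) / dx
J = 1.76967e-10 * (2.88 - 0.52) / 4.4e-03
J = 9.492e-08 kg/(m^2*s)


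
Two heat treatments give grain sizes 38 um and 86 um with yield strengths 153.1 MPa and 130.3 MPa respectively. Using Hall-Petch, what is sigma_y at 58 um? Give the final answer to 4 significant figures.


sigma_y = sigma0 + k / sqrt(d)
1/sqrt(d1) = 1/sqrt(3.8e-05) = 162.221;  1/sqrt(d2) = 107.833
k = (sigma1 - sigma2) / (1/sqrt(d1) - 1/sqrt(d2)) = (153.1 - 130.3) / (162.221 - 107.833) = 0.419205 MPa*m^0.5
sigma0 = sigma1 - k/sqrt(d1) = 153.1 - 0.419205*162.221 = 85.0959 MPa
sigma_y(d3) = 85.0959 + 0.419205 / sqrt(5.8e-05) = 140.1 MPa


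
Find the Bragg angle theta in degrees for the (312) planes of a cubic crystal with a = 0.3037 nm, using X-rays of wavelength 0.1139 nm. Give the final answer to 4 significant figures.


d = a / sqrt(h^2+k^2+l^2)
d = 0.3037 / sqrt(14) = 0.0811672 nm
lambda = 2*d*sin(theta)  =>  sin(theta) = lambda / (2*d)
sin(theta) = 0.1139 / (2 * 0.0811672) = 0.701638
theta = 44.56 deg


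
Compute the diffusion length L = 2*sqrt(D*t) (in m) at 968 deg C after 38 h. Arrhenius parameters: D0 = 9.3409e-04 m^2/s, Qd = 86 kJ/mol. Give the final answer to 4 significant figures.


Step 1: D = D0 * exp(-Qd/(R*T))
T = 1241.15 K
D = 9.3409e-04 * exp(-86e3 / (8.314 * 1241.15)) = 2.24331e-07 m^2/s
Step 2: L = 2*sqrt(D*t)
t = 38 h = 136800 s
L = 2*sqrt(2.24331e-07 * 136800) = 0.3504 m


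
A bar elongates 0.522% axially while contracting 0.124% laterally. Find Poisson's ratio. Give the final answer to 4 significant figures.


nu = -epsilon_lat / epsilon_axial
Lateral strain is contraction (negative), so using magnitudes:
nu = 0.124 / 0.522
nu = 0.2375


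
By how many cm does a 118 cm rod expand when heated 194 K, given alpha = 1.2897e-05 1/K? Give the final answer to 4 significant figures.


dL = L0 * alpha * dT
dL = 118 * 1.2897e-05 * 194
dL = 0.2952 cm


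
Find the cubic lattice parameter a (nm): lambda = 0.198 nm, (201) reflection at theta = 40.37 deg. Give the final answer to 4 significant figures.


d = lambda / (2*sin(theta))
d = 0.198 / (2*sin(40.37 deg))
d = 0.152844 nm
a = d * sqrt(h^2+k^2+l^2) = 0.152844 * sqrt(5)
a = 0.3418 nm


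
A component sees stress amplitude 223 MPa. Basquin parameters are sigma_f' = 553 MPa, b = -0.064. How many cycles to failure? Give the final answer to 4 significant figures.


sigma_a = sigma_f' * (2*Nf)^b
2*Nf = (sigma_a / sigma_f')^(1/b)
2*Nf = (223 / 553)^(1/-0.064)
2*Nf = 1.45484e+06
Nf = 727400 cycles


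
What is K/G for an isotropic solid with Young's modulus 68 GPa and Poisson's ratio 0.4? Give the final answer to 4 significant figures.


G = E / (2*(1+nu))
G = 68 / (2*(1+0.4)) = 24.2857 GPa
K = E / (3*(1-2*nu))
K = 68 / (3*(1-2*0.4)) = 113.333 GPa
K/G = 113.333 / 24.2857 = 4.667


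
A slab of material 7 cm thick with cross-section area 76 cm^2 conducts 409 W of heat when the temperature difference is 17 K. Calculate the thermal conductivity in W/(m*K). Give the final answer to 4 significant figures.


k = Q*L / (A*dT)
L = 0.07 m, A = 7.6e-03 m^2
k = 409 * 0.07 / (7.6e-03 * 17)
k = 221.6 W/(m*K)


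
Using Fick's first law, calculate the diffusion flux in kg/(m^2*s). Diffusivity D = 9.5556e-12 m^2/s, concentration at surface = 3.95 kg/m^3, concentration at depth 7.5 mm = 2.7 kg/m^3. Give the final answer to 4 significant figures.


J = -D * (dC/dx) = D * (C1 - C2) / dx
J = 9.5556e-12 * (3.95 - 2.7) / 7.5e-03
J = 1.593e-09 kg/(m^2*s)


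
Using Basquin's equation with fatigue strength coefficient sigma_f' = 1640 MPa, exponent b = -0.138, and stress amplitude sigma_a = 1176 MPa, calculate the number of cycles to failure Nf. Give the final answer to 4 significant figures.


sigma_a = sigma_f' * (2*Nf)^b
2*Nf = (sigma_a / sigma_f')^(1/b)
2*Nf = (1176 / 1640)^(1/-0.138)
2*Nf = 11.1338
Nf = 5.567 cycles


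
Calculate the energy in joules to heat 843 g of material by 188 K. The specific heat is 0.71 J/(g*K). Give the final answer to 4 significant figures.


Q = m * cp * dT
Q = 843 * 0.71 * 188
Q = 112500 J


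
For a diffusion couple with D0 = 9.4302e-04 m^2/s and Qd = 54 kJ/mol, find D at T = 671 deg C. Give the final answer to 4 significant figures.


D = D0 * exp(-Qd / (R*T))
T = 944.15 K
D = 9.4302e-04 * exp(-54e3 / (8.314 * 944.15))
D = 9.703e-07 m^2/s


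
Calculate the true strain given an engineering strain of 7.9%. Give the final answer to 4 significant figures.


epsilon_true = ln(1 + epsilon_eng)
epsilon_true = ln(1 + 0.079)
epsilon_true = 0.07603


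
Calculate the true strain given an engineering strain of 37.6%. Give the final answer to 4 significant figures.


epsilon_true = ln(1 + epsilon_eng)
epsilon_true = ln(1 + 0.376)
epsilon_true = 0.3192


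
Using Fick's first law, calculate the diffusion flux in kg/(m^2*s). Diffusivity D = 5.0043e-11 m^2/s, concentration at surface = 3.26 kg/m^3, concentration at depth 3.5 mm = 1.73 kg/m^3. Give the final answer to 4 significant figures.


J = -D * (dC/dx) = D * (C1 - C2) / dx
J = 5.0043e-11 * (3.26 - 1.73) / 3.5e-03
J = 2.188e-08 kg/(m^2*s)


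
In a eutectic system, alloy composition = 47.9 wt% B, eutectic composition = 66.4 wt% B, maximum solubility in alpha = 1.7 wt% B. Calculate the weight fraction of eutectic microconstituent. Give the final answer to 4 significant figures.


f_primary = (C_e - C0) / (C_e - C_alpha_max)
f_primary = (66.4 - 47.9) / (66.4 - 1.7)
f_primary = 0.285935
f_eutectic = 1 - 0.285935 = 0.7141


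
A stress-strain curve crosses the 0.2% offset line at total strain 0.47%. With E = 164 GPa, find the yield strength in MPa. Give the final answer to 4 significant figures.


Offset strain = 0.002
Elastic strain at yield = total_strain - offset = 4.7e-03 - 0.002 = 2.7e-03
sigma_y = E * elastic_strain = 164000 * 2.7e-03
sigma_y = 442.8 MPa


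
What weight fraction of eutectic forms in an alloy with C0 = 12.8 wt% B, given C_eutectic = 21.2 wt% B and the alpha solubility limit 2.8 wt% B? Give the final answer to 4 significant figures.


f_primary = (C_e - C0) / (C_e - C_alpha_max)
f_primary = (21.2 - 12.8) / (21.2 - 2.8)
f_primary = 0.456522
f_eutectic = 1 - 0.456522 = 0.5435


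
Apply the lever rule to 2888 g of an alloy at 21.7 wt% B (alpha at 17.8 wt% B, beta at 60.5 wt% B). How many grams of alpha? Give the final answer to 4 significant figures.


f_alpha = (C_beta - C0) / (C_beta - C_alpha)
f_alpha = (60.5 - 21.7) / (60.5 - 17.8) = 0.908665
m_alpha = f_alpha * m_total = 0.908665 * 2888 = 2624 g


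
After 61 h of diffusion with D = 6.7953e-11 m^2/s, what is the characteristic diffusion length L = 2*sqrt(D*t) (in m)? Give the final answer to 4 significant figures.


t = 61 hr = 219600 s
Diffusion length = 2*sqrt(D*t)
= 2*sqrt(6.7953e-11 * 219600)
= 7.726e-03 m


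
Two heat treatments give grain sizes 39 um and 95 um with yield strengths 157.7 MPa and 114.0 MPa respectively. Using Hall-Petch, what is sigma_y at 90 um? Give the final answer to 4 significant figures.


sigma_y = sigma0 + k / sqrt(d)
1/sqrt(d1) = 1/sqrt(3.9e-05) = 160.128;  1/sqrt(d2) = 102.598
k = (sigma1 - sigma2) / (1/sqrt(d1) - 1/sqrt(d2)) = (157.7 - 114.0) / (160.128 - 102.598) = 0.759599 MPa*m^0.5
sigma0 = sigma1 - k/sqrt(d1) = 157.7 - 0.759599*160.128 = 36.0667 MPa
sigma_y(d3) = 36.0667 + 0.759599 / sqrt(9e-05) = 116.1 MPa


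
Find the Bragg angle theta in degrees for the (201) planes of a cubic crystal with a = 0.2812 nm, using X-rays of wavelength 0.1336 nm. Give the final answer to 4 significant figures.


d = a / sqrt(h^2+k^2+l^2)
d = 0.2812 / sqrt(5) = 0.125756 nm
lambda = 2*d*sin(theta)  =>  sin(theta) = lambda / (2*d)
sin(theta) = 0.1336 / (2 * 0.125756) = 0.531185
theta = 32.09 deg


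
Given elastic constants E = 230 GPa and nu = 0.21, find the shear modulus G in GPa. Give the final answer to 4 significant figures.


G = E / (2*(1+nu))
G = 230 / (2*(1+0.21))
G = 95.04 GPa


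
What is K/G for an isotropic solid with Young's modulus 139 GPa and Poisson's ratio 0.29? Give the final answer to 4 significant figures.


G = E / (2*(1+nu))
G = 139 / (2*(1+0.29)) = 53.876 GPa
K = E / (3*(1-2*nu))
K = 139 / (3*(1-2*0.29)) = 110.317 GPa
K/G = 110.317 / 53.876 = 2.048


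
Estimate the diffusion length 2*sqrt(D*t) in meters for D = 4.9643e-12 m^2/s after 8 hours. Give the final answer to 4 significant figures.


t = 8 hr = 28800 s
Diffusion length = 2*sqrt(D*t)
= 2*sqrt(4.9643e-12 * 28800)
= 7.562e-04 m


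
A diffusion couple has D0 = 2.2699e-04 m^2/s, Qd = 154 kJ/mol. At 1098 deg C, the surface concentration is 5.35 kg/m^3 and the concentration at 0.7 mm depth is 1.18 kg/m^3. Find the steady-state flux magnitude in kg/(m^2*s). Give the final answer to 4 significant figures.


Step 1: D = D0 * exp(-Qd/(R*T))
T = 1098 + 273.15 = 1371.15 K
D = 2.2699e-04 * exp(-154e3 / (8.314 * 1371.15)) = 3.08382e-10 m^2/s
Step 2: J = D * (C1 - C2) / dx
J = 3.08382e-10 * (5.35 - 1.18) / 7e-04
J = 1.837e-06 kg/(m^2*s)
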